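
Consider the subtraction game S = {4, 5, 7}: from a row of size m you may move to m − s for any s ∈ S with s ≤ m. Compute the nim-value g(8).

2

Grundy values for subtraction set {4, 5, 7}:
k:     0  1  2  3  4  5  6  7  8
g(k):  0  0  0  0  1  1  1  1  2
So g(8) = 2.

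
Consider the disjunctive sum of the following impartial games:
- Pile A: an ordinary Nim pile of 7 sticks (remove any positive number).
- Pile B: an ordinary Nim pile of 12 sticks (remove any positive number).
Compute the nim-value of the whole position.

11

Pile A is a plain Nim pile of size 7, so its Grundy value is 7.
Pile B is a plain Nim pile of size 12, so its Grundy value is 12.
The value of a disjunctive sum is the nim-sum of the parts.
Combined value = 7 ⊕ 12 = 11.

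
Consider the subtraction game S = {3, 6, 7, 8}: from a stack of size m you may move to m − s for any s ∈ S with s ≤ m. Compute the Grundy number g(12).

0

Build the Grundy sequence with g(k) = mex{g(k−s) : s ∈ {3, 6, 7, 8}, s ≤ k}:
k:     0  1  2  3  4  5  6  7  8  9 10 11 12
g(k):  0  0  0  1  1  1  2  2  2  3  3  0  0
So g(12) = 0.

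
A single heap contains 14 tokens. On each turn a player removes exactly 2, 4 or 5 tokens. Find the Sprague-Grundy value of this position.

0

Compute g(0), g(1), … for moves {2, 4, 5}:
k:     0  1  2  3  4  5  6  7  8  9 10 11 12 13 14
g(k):  0  0  1  1  2  2  3  0  0  1  1  2  2  3  0
So g(14) = 0.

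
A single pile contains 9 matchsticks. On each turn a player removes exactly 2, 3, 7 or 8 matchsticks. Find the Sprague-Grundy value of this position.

2

Build the Grundy sequence with g(k) = mex{g(k−s) : s ∈ {2, 3, 7, 8}, s ≤ k}:
k:     0  1  2  3  4  5  6  7  8  9
g(k):  0  0  1  1  2  0  0  1  1  2
So g(9) = 2.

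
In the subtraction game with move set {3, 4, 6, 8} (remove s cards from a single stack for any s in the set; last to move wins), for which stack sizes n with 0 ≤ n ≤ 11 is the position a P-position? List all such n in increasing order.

0, 1, 2, 11

Grundy values for subtraction set {3, 4, 6, 8}:
k:     0  1  2  3  4  5  6  7  8  9 10 11
g(k):  0  0  0  1  1  1  2  2  2  3  3  0
The P-positions (g = 0) in 0..11 are 0, 1, 2, 11.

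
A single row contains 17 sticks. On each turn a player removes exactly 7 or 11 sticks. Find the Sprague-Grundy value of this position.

Grundy values for subtraction set {7, 11}:
k:     0  1  2  3  4  5  6  7  8  9 10 11 12 13 14 15 16 17
g(k):  0  0  0  0  0  0  0  1  1  1  1  1  1  1  2  2  2  2
So g(17) = 2.

2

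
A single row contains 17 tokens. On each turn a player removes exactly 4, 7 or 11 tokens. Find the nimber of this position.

0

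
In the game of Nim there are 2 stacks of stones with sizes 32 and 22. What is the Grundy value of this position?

Compute the nim-sum pairwise:
32 ⊕ 22 = 54

54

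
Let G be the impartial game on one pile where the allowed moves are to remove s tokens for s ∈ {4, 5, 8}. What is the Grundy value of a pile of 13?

0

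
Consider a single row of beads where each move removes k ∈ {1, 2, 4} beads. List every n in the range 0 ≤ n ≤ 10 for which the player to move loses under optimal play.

Build the Grundy sequence with g(k) = mex{g(k−s) : s ∈ {1, 2, 4}, s ≤ k}:
k:     0  1  2  3  4  5  6  7  8  9 10
g(k):  0  1  2  0  1  2  0  1  2  0  1
The P-positions (g = 0) in 0..10 are 0, 3, 6, 9.

0, 3, 6, 9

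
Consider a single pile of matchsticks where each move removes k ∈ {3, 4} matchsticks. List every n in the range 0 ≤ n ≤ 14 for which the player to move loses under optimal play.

0, 1, 2, 7, 8, 9, 14

Build the Grundy sequence with g(k) = mex{g(k−s) : s ∈ {3, 4}, s ≤ k}:
k:     0  1  2  3  4  5  6  7  8  9 10 11 12 13 14
g(k):  0  0  0  1  1  1  2  0  0  0  1  1  1  2  0
The P-positions (g = 0) in 0..14 are 0, 1, 2, 7, 8, 9, 14.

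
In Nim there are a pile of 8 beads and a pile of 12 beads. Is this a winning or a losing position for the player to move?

Winning position

Compute the nim-sum pairwise:
8 ^ 12 = 4
The nim-sum is 4 ≠ 0, so this is an N-position: the player to move can win.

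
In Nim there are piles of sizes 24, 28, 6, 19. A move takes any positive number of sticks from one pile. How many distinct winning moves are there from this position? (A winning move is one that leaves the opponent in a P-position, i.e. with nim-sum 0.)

Compute the nim-sum pairwise:
24 XOR 28 = 4
4 XOR 6 = 2
2 XOR 19 = 17
The overall nim-sum is X = 17. A pile of size p has a winning move iff p XOR X < p (reduce it to p XOR X).
  24: 24 XOR 17 = 9 < 24 — winning move (to 9).
  28: 28 XOR 17 = 13 < 28 — winning move (to 13).
  6: 6 XOR 17 = 23 ≥ 6 — no move.
  19: 19 XOR 17 = 2 < 19 — winning move (to 2).
That gives 3 winning moves.

3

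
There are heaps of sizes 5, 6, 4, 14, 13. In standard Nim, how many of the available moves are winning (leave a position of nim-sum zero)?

Compute the nim-sum pairwise:
5 ⊕ 6 = 3
3 ⊕ 4 = 7
7 ⊕ 14 = 9
9 ⊕ 13 = 4
The overall nim-sum is X = 4. A heap of size p has a winning move iff p XOR X < p (reduce it to p XOR X).
  5: 5 XOR 4 = 1 < 5 — winning move (to 1).
  6: 6 XOR 4 = 2 < 6 — winning move (to 2).
  4: 4 XOR 4 = 0 < 4 — winning move (to 0).
  14: 14 XOR 4 = 10 < 14 — winning move (to 10).
  13: 13 XOR 4 = 9 < 13 — winning move (to 9).
That gives 5 winning moves.

5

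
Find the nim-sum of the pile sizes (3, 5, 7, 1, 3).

3

Bitwise XOR of the heap sizes:
  011  (3)
  101  (5)
  111  (7)
  001  (1)
  011  (3)
  ---
  011  (3)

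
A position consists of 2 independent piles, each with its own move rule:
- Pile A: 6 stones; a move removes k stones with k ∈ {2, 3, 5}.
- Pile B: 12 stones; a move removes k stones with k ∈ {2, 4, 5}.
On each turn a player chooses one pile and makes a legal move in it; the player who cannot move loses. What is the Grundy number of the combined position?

1

Grundy values for pile A (subtraction set {2, 3, 5}):
k:     0  1  2  3  4  5  6
g(k):  0  0  1  1  2  2  3
So g(6) = 3.
For pile B, compute g(0), g(1), … with moves {2, 4, 5}:
g(0) = mex{} = 0
g(1) = mex{} = 0
g(2) = mex{0} = 1
g(3) = mex{0} = 1
g(4) = mex{0,1} = 2
g(5) = mex{0,1} = 2
g(6) = mex{0,1,2} = 3
g(7) = mex{1,2} = 0
g(8) = mex{1,2,3} = 0
g(9) = mex{0,2} = 1
g(10) = mex{0,2,3} = 1
g(11) = mex{0,1,3} = 2
g(12) = mex{0,1} = 2
So g(12) = 2.
By the Sprague-Grundy theorem, the Grundy value of a sum of independent games is the XOR of the component values.
Combined value = 3 ⊕ 2 = 1.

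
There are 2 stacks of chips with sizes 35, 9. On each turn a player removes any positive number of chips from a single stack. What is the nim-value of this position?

42

Compute the nim-sum pairwise:
35 ⊕ 9 = 42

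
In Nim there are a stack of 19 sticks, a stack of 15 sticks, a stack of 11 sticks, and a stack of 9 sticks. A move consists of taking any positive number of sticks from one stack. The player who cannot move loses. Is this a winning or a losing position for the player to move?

Nim-sum: 19 ^ 15 ^ 11 ^ 9 = 30.
The nim-sum is 30 ≠ 0, so this is an N-position: the player to move can win.

Winning position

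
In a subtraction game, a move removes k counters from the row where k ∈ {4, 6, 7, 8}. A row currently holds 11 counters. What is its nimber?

2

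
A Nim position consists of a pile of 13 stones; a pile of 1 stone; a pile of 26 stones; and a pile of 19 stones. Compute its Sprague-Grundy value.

Nim-sum: 13 ^ 1 ^ 26 ^ 19 = 5.

5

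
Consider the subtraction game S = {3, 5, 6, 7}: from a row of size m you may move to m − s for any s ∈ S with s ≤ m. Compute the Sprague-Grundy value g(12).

0

Build the Grundy sequence with g(k) = mex{g(k−s) : s ∈ {3, 5, 6, 7}, s ≤ k}:
k:     0  1  2  3  4  5  6  7  8  9 10 11 12
g(k):  0  0  0  1  1  1  2  2  2  3  0  0  0
So g(12) = 0.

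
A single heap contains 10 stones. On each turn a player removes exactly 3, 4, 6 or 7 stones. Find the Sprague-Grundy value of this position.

Compute g(0), g(1), … for moves {3, 4, 6, 7}:
k:     0  1  2  3  4  5  6  7  8  9 10
g(k):  0  0  0  1  1  1  2  2  2  3  0
So g(10) = 0.

0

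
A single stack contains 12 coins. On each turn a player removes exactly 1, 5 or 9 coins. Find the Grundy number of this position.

0

Build the Grundy sequence with g(k) = mex{g(k−s) : s ∈ {1, 5, 9}, s ≤ k}:
g(0) = mex{} = 0
g(1) = mex{0} = 1
g(2) = mex{1} = 0
g(3) = mex{0} = 1
g(4) = mex{1} = 0
g(5) = mex{0} = 1
g(6) = mex{1} = 0
g(7) = mex{0} = 1
g(8) = mex{1} = 0
g(9) = mex{0} = 1
g(10) = mex{1} = 0
g(11) = mex{0} = 1
g(12) = mex{1} = 0
So g(12) = 0.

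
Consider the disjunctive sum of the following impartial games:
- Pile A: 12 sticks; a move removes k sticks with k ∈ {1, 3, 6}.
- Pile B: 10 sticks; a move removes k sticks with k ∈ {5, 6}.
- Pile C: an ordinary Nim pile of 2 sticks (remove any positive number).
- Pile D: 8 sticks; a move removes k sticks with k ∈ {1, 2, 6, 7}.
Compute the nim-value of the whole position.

Grundy values for pile A (subtraction set {1, 3, 6}):
k:     0  1  2  3  4  5  6  7  8  9 10 11 12
g(k):  0  1  0  1  0  1  2  3  2  0  1  0  1
So g(12) = 1.
Build the Grundy sequence for pile B with g(k) = mex{g(k−s) : s ∈ {5, 6}, s ≤ k}:
k:     0  1  2  3  4  5  6  7  8  9 10
g(k):  0  0  0  0  0  1  1  1  1  1  2
So g(10) = 2.
Pile C is a plain Nim pile of size 2, so its Grundy value is 2.
Grundy values for pile D (subtraction set {1, 2, 6, 7}):
g(0) = mex{} = 0
g(1) = mex{0} = 1
g(2) = mex{0,1} = 2
g(3) = mex{1,2} = 0
g(4) = mex{0,2} = 1
g(5) = mex{0,1} = 2
g(6) = mex{0,1,2} = 3
g(7) = mex{0,1,2,3} = 4
g(8) = mex{1,2,3,4} = 0
So g(8) = 0.
The value of a disjunctive sum is the nim-sum of the parts.
Combined value = 1 XOR 2 XOR 2 XOR 0 = 1.

1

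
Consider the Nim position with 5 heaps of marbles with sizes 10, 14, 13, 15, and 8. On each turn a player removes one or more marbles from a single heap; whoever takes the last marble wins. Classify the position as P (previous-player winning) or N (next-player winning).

N-position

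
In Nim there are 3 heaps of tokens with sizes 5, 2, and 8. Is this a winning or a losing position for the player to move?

Winning position

Bitwise XOR of the heap sizes:
  0101  (5)
  0010  (2)
  1000  (8)
  ----
  1111  (15)
The nim-sum is 15 ≠ 0, so this is an N-position: the player to move can win.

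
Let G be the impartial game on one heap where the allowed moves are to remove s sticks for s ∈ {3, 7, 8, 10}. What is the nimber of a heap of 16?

Grundy values for subtraction set {3, 7, 8, 10}:
k:     0  1  2  3  4  5  6  7  8  9 10 11 12 13 14 15 16
g(k):  0  0  0  1  1  1  0  2  2  1  3  3  2  2  4  0  3
So g(16) = 3.

3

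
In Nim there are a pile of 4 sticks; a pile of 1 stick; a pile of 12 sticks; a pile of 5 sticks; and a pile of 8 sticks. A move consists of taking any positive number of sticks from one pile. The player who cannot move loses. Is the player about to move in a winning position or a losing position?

Bitwise XOR of the heap sizes:
  0100  (4)
  0001  (1)
  1100  (12)
  0101  (5)
  1000  (8)
  ----
  0100  (4)
The nim-sum is 4 ≠ 0, so this is an N-position: the player to move can win.

Winning position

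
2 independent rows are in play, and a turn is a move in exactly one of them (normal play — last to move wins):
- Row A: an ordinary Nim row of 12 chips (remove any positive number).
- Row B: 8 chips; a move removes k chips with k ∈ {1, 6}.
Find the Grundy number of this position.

Row A is a plain Nim row of size 12, so its Grundy value is 12.
Grundy values for row B (subtraction set {1, 6}):
k:     0  1  2  3  4  5  6  7  8
g(k):  0  1  0  1  0  1  2  0  1
So g(8) = 1.
The value of a disjunctive sum is the nim-sum of the parts.
Combined value = 12 ⊕ 1 = 13.

13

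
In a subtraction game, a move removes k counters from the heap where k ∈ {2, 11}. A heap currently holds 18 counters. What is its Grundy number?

Grundy values for subtraction set {2, 11}:
k:     0  1  2  3  4  5  6  7  8  9 10 11 12 13 14 15 16 17 18
g(k):  0  0  1  1  0  0  1  1  0  0  1  1  2  0  0  1  1  0  0
So g(18) = 0.

0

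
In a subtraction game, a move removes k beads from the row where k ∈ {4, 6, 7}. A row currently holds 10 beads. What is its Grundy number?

2

Compute g(0), g(1), … for moves {4, 6, 7}:
k:     0  1  2  3  4  5  6  7  8  9 10
g(k):  0  0  0  0  1  1  1  1  2  2  2
So g(10) = 2.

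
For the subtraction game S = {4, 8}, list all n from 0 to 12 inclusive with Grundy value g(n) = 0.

Grundy values for subtraction set {4, 8}:
g(0) = mex{} = 0
g(1) = mex{} = 0
g(2) = mex{} = 0
g(3) = mex{} = 0
g(4) = mex{0} = 1
g(5) = mex{0} = 1
g(6) = mex{0} = 1
g(7) = mex{0} = 1
g(8) = mex{0,1} = 2
g(9) = mex{0,1} = 2
g(10) = mex{0,1} = 2
g(11) = mex{0,1} = 2
g(12) = mex{1,2} = 0
The P-positions (g = 0) in 0..12 are 0, 1, 2, 3, 12.

0, 1, 2, 3, 12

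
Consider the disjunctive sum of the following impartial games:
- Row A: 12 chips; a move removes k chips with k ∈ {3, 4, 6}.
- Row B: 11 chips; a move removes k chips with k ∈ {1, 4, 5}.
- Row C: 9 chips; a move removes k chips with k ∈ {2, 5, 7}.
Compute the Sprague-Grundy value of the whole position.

2

For row A, compute g(0), g(1), … with moves {3, 4, 6}:
k:     0  1  2  3  4  5  6  7  8  9 10 11 12
g(k):  0  0  0  1  1  1  2  2  2  0  0  0  1
So g(12) = 1.
Build the Grundy sequence for row B with g(k) = mex{g(k−s) : s ∈ {1, 4, 5}, s ≤ k}:
k:     0  1  2  3  4  5  6  7  8  9 10 11
g(k):  0  1  0  1  2  3  2  3  0  1  0  1
So g(11) = 1.
For row C, compute g(0), g(1), … with moves {2, 5, 7}:
k:     0  1  2  3  4  5  6  7  8  9
g(k):  0  0  1  1  0  2  1  3  2  2
So g(9) = 2.
By the Sprague-Grundy theorem, the Grundy value of a sum of independent games is the XOR of the component values.
Combined value = 1 ⊕ 1 ⊕ 2 = 2.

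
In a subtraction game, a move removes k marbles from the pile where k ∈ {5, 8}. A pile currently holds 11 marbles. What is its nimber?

2

Grundy values for subtraction set {5, 8}:
g(0) = mex{} = 0
g(1) = mex{} = 0
g(2) = mex{} = 0
g(3) = mex{} = 0
g(4) = mex{} = 0
g(5) = mex{0} = 1
g(6) = mex{0} = 1
g(7) = mex{0} = 1
g(8) = mex{0} = 1
g(9) = mex{0} = 1
g(10) = mex{0,1} = 2
g(11) = mex{0,1} = 2
So g(11) = 2.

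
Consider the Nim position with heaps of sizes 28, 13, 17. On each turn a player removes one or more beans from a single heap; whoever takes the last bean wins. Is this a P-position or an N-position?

P-position

Nim-sum: 28 ⊕ 13 ⊕ 17 = 0.
The nim-sum is 0, so this is a P-position: the player to move is in a losing position under optimal play.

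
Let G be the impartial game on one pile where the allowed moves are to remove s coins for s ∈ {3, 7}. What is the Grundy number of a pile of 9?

Build the Grundy sequence with g(k) = mex{g(k−s) : s ∈ {3, 7}, s ≤ k}:
g(0) = mex{} = 0
g(1) = mex{} = 0
g(2) = mex{} = 0
g(3) = mex{0} = 1
g(4) = mex{0} = 1
g(5) = mex{0} = 1
g(6) = mex{1} = 0
g(7) = mex{0,1} = 2
g(8) = mex{0,1} = 2
g(9) = mex{0} = 1
So g(9) = 1.

1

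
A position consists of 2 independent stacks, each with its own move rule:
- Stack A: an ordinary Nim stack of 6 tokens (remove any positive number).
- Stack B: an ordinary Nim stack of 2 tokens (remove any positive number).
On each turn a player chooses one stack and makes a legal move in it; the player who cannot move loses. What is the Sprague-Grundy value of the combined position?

4

Stack A is a plain Nim stack of size 6, so its Grundy value is 6.
Stack B is a plain Nim stack of size 2, so its Grundy value is 2.
The value of a disjunctive sum is the nim-sum of the parts.
Combined value = 6 XOR 2 = 4.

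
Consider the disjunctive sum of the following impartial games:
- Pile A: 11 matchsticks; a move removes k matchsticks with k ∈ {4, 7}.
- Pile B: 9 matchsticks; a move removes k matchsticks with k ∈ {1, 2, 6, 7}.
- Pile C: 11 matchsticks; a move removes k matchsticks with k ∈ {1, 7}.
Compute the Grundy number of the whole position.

0

Grundy values for pile A (subtraction set {4, 7}):
g(0) = mex{} = 0
g(1) = mex{} = 0
g(2) = mex{} = 0
g(3) = mex{} = 0
g(4) = mex{0} = 1
g(5) = mex{0} = 1
g(6) = mex{0} = 1
g(7) = mex{0} = 1
g(8) = mex{0,1} = 2
g(9) = mex{0,1} = 2
g(10) = mex{0,1} = 2
g(11) = mex{1} = 0
So g(11) = 0.
Build the Grundy sequence for pile B with g(k) = mex{g(k−s) : s ∈ {1, 2, 6, 7}, s ≤ k}:
k:     0  1  2  3  4  5  6  7  8  9
g(k):  0  1  2  0  1  2  3  4  0  1
So g(9) = 1.
For pile C, compute g(0), g(1), … with moves {1, 7}:
k:     0  1  2  3  4  5  6  7  8  9 10 11
g(k):  0  1  0  1  0  1  0  1  0  1  0  1
So g(11) = 1.
By the Sprague-Grundy theorem, the Grundy value of a sum of independent games is the XOR of the component values.
Combined value = 0 ⊕ 1 ⊕ 1 = 0.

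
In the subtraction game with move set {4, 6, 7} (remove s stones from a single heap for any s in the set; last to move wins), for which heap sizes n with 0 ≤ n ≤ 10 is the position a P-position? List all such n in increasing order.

0, 1, 2, 3

Compute g(0), g(1), … for moves {4, 6, 7}:
k:     0  1  2  3  4  5  6  7  8  9 10
g(k):  0  0  0  0  1  1  1  1  2  2  2
The P-positions (g = 0) in 0..10 are 0, 1, 2, 3.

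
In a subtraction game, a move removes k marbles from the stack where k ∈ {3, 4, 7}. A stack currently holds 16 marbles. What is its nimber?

2

Compute g(0), g(1), … for moves {3, 4, 7}:
k:     0  1  2  3  4  5  6  7  8  9 10 11 12 13 14 15 16
g(k):  0  0  0  1  1  1  2  2  2  3  0  0  0  1  1  1  2
So g(16) = 2.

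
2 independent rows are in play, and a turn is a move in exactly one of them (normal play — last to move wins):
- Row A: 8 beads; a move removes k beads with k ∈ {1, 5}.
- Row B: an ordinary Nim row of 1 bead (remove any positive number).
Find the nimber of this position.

1

For row A, compute g(0), g(1), … with moves {1, 5}:
g(0) = mex{} = 0
g(1) = mex{0} = 1
g(2) = mex{1} = 0
g(3) = mex{0} = 1
g(4) = mex{1} = 0
g(5) = mex{0} = 1
g(6) = mex{1} = 0
g(7) = mex{0} = 1
g(8) = mex{1} = 0
So g(8) = 0.
Row B is a plain Nim row of size 1, so its Grundy value is 1.
The value of a disjunctive sum is the nim-sum of the parts.
Combined value = 0 ⊕ 1 = 1.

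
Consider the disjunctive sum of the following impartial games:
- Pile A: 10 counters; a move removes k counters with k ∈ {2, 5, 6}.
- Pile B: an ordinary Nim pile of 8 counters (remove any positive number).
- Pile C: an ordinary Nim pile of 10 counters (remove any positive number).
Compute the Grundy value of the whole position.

3

Build the Grundy sequence for pile A with g(k) = mex{g(k−s) : s ∈ {2, 5, 6}, s ≤ k}:
k:     0  1  2  3  4  5  6  7  8  9 10
g(k):  0  0  1  1  0  2  1  3  0  2  1
So g(10) = 1.
Pile B is a plain Nim pile of size 8, so its Grundy value is 8.
Pile C is a plain Nim pile of size 10, so its Grundy value is 10.
The value of a disjunctive sum is the nim-sum of the parts.
Combined value = 1 ⊕ 8 ⊕ 10 = 3.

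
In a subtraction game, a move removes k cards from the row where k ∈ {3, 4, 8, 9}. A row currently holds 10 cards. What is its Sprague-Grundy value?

Build the Grundy sequence with g(k) = mex{g(k−s) : s ∈ {3, 4, 8, 9}, s ≤ k}:
k:     0  1  2  3  4  5  6  7  8  9 10
g(k):  0  0  0  1  1  1  2  0  2  3  1
So g(10) = 1.

1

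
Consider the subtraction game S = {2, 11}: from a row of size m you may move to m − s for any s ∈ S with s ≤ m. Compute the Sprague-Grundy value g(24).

1

Grundy values for subtraction set {2, 11}:
k:     0  1  2  3  4  5  6  7  8  9 10 11 12 13 14 15 16 17 18 19 20 21 22 23 24
g(k):  0  0  1  1  0  0  1  1  0  0  1  1  2  0  0  1  1  0  0  1  1  0  0  1  1
So g(24) = 1.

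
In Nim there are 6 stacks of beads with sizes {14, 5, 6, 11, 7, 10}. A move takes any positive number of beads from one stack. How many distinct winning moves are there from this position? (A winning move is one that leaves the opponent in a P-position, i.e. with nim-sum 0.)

Nim-sum: 14 XOR 5 XOR 6 XOR 11 XOR 7 XOR 10 = 11.
The overall nim-sum is X = 11. A stack of size p has a winning move iff p XOR X < p (reduce it to p XOR X).
  14: 14 XOR 11 = 5 < 14 — winning move (to 5).
  5: 5 XOR 11 = 14 ≥ 5 — no move.
  6: 6 XOR 11 = 13 ≥ 6 — no move.
  11: 11 XOR 11 = 0 < 11 — winning move (to 0).
  7: 7 XOR 11 = 12 ≥ 7 — no move.
  10: 10 XOR 11 = 1 < 10 — winning move (to 1).
That gives 3 winning moves.

3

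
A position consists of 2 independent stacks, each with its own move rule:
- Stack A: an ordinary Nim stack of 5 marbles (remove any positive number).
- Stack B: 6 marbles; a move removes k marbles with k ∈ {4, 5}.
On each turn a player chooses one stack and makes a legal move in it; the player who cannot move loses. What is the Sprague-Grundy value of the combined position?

4

Stack A is a plain Nim stack of size 5, so its Grundy value is 5.
For stack B, compute g(0), g(1), … with moves {4, 5}:
g(0) = mex{} = 0
g(1) = mex{} = 0
g(2) = mex{} = 0
g(3) = mex{} = 0
g(4) = mex{0} = 1
g(5) = mex{0} = 1
g(6) = mex{0} = 1
So g(6) = 1.
The value of a disjunctive sum is the nim-sum of the parts.
Combined value = 5 ⊕ 1 = 4.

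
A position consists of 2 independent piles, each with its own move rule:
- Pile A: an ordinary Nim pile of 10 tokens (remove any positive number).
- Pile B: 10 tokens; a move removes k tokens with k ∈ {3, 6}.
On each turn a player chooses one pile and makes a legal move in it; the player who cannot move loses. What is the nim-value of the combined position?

10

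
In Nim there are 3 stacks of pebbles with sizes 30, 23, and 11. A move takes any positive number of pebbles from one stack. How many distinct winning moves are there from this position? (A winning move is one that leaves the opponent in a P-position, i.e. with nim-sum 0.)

3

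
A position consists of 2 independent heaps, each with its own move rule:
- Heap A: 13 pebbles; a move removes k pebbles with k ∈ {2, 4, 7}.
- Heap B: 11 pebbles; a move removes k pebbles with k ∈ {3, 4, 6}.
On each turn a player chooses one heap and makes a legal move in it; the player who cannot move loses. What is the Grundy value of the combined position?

2

Build the Grundy sequence for heap A with g(k) = mex{g(k−s) : s ∈ {2, 4, 7}, s ≤ k}:
g(0) = mex{} = 0
g(1) = mex{} = 0
g(2) = mex{0} = 1
g(3) = mex{0} = 1
g(4) = mex{0,1} = 2
g(5) = mex{0,1} = 2
g(6) = mex{1,2} = 0
g(7) = mex{0,1,2} = 3
g(8) = mex{0,2} = 1
g(9) = mex{1,2,3} = 0
g(10) = mex{0,1} = 2
g(11) = mex{0,2,3} = 1
g(12) = mex{1,2} = 0
g(13) = mex{0,1} = 2
So g(13) = 2.
Grundy values for heap B (subtraction set {3, 4, 6}):
k:     0  1  2  3  4  5  6  7  8  9 10 11
g(k):  0  0  0  1  1  1  2  2  2  0  0  0
So g(11) = 0.
The value of a disjunctive sum is the nim-sum of the parts.
Combined value = 2 ⊕ 0 = 2.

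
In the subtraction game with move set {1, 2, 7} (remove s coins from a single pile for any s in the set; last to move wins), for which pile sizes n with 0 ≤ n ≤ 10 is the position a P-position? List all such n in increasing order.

0, 3, 6, 9

Grundy values for subtraction set {1, 2, 7}:
k:     0  1  2  3  4  5  6  7  8  9 10
g(k):  0  1  2  0  1  2  0  1  2  0  1
The P-positions (g = 0) in 0..10 are 0, 3, 6, 9.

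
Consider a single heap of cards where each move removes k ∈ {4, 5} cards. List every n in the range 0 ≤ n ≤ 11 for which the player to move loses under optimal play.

0, 1, 2, 3, 9, 10, 11

Grundy values for subtraction set {4, 5}:
g(0) = mex{} = 0
g(1) = mex{} = 0
g(2) = mex{} = 0
g(3) = mex{} = 0
g(4) = mex{0} = 1
g(5) = mex{0} = 1
g(6) = mex{0} = 1
g(7) = mex{0} = 1
g(8) = mex{0,1} = 2
g(9) = mex{1} = 0
g(10) = mex{1} = 0
g(11) = mex{1} = 0
The P-positions (g = 0) in 0..11 are 0, 1, 2, 3, 9, 10, 11.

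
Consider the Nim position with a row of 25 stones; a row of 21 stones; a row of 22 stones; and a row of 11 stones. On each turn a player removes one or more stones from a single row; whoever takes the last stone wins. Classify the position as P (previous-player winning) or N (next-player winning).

Bitwise XOR of the heap sizes:
  11001  (25)
  10101  (21)
  10110  (22)
  01011  (11)
  -----
  10001  (17)
The nim-sum is 17 ≠ 0, so this is an N-position: the player to move can win.

N-position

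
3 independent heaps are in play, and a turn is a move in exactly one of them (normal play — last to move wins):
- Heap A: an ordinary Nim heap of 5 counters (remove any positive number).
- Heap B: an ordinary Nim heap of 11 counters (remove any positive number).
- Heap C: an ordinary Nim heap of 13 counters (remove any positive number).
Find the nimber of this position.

3

Heap A is a plain Nim heap of size 5, so its Grundy value is 5.
Heap B is a plain Nim heap of size 11, so its Grundy value is 11.
Heap C is a plain Nim heap of size 13, so its Grundy value is 13.
By the Sprague-Grundy theorem, the Grundy value of a sum of independent games is the XOR of the component values.
Combined value = 5 XOR 11 XOR 13 = 3.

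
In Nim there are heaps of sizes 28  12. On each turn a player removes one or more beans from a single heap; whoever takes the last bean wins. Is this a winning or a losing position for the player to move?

Winning position

Compute the nim-sum pairwise:
28 ⊕ 12 = 16
The nim-sum is 16 ≠ 0, so this is an N-position: the player to move can win.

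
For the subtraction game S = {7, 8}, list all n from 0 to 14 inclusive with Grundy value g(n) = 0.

0, 1, 2, 3, 4, 5, 6

Build the Grundy sequence with g(k) = mex{g(k−s) : s ∈ {7, 8}, s ≤ k}:
k:     0  1  2  3  4  5  6  7  8  9 10 11 12 13 14
g(k):  0  0  0  0  0  0  0  1  1  1  1  1  1  1  2
The P-positions (g = 0) in 0..14 are 0, 1, 2, 3, 4, 5, 6.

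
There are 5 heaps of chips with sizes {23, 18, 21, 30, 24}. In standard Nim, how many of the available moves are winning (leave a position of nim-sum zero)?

5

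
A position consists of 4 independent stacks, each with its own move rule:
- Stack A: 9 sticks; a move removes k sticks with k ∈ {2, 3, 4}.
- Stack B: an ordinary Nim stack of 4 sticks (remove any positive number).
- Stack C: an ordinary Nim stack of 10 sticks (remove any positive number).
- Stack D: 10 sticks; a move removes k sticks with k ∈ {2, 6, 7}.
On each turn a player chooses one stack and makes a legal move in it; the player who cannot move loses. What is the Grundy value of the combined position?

12

Build the Grundy sequence for stack A with g(k) = mex{g(k−s) : s ∈ {2, 3, 4}, s ≤ k}:
g(0) = mex{} = 0
g(1) = mex{} = 0
g(2) = mex{0} = 1
g(3) = mex{0} = 1
g(4) = mex{0,1} = 2
g(5) = mex{0,1} = 2
g(6) = mex{1,2} = 0
g(7) = mex{1,2} = 0
g(8) = mex{0,2} = 1
g(9) = mex{0,2} = 1
So g(9) = 1.
Stack B is a plain Nim stack of size 4, so its Grundy value is 4.
Stack C is a plain Nim stack of size 10, so its Grundy value is 10.
For stack D, compute g(0), g(1), … with moves {2, 6, 7}:
k:     0  1  2  3  4  5  6  7  8  9 10
g(k):  0  0  1  1  0  0  1  1  2  0  3
So g(10) = 3.
The value of a disjunctive sum is the nim-sum of the parts.
Combined value = 1 XOR 4 XOR 10 XOR 3 = 12.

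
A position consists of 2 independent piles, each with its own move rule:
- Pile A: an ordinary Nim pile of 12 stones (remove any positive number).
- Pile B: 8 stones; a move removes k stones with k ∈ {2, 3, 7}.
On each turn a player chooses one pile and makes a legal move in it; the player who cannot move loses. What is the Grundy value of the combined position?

Pile A is a plain Nim pile of size 12, so its Grundy value is 12.
Build the Grundy sequence for pile B with g(k) = mex{g(k−s) : s ∈ {2, 3, 7}, s ≤ k}:
g(0) = mex{} = 0
g(1) = mex{} = 0
g(2) = mex{0} = 1
g(3) = mex{0} = 1
g(4) = mex{0,1} = 2
g(5) = mex{1} = 0
g(6) = mex{1,2} = 0
g(7) = mex{0,2} = 1
g(8) = mex{0} = 1
So g(8) = 1.
By the Sprague-Grundy theorem, the Grundy value of a sum of independent games is the XOR of the component values.
Combined value = 12 XOR 1 = 13.

13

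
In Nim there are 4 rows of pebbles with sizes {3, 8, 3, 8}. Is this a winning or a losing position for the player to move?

Compute the nim-sum pairwise:
3 XOR 8 = 11
11 XOR 3 = 8
8 XOR 8 = 0
The nim-sum is 0, so this is a P-position: the player to move is in a losing position under optimal play.

Losing position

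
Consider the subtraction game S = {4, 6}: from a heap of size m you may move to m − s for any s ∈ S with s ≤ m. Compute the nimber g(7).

1

Compute g(0), g(1), … for moves {4, 6}:
k:     0  1  2  3  4  5  6  7
g(k):  0  0  0  0  1  1  1  1
So g(7) = 1.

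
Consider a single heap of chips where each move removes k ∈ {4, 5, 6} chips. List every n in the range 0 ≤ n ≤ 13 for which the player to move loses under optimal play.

Build the Grundy sequence with g(k) = mex{g(k−s) : s ∈ {4, 5, 6}, s ≤ k}:
g(0) = mex{} = 0
g(1) = mex{} = 0
g(2) = mex{} = 0
g(3) = mex{} = 0
g(4) = mex{0} = 1
g(5) = mex{0} = 1
g(6) = mex{0} = 1
g(7) = mex{0} = 1
g(8) = mex{0,1} = 2
g(9) = mex{0,1} = 2
g(10) = mex{1} = 0
g(11) = mex{1} = 0
g(12) = mex{1,2} = 0
g(13) = mex{1,2} = 0
The P-positions (g = 0) in 0..13 are 0, 1, 2, 3, 10, 11, 12, 13.

0, 1, 2, 3, 10, 11, 12, 13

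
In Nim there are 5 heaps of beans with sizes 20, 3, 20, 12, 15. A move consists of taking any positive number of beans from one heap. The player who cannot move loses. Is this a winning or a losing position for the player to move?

Losing position

Compute the nim-sum pairwise:
20 XOR 3 = 23
23 XOR 20 = 3
3 XOR 12 = 15
15 XOR 15 = 0
The nim-sum is 0, so this is a P-position: the player to move is in a losing position under optimal play.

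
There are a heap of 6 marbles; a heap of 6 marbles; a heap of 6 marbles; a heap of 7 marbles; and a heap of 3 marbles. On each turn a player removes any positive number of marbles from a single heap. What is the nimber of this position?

2

In binary:
  110  (6)
  110  (6)
  110  (6)
  111  (7)
  011  (3)
  ---
  010  (2)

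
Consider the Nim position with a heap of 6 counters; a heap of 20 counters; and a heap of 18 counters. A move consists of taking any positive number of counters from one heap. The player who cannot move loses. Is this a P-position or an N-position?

P-position

Nim-sum: 6 ⊕ 20 ⊕ 18 = 0.
The nim-sum is 0, so this is a P-position: the player to move is in a losing position under optimal play.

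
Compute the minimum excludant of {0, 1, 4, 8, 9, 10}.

The values 0, 1 are all present; 2 is the first non-negative integer missing from the set.

2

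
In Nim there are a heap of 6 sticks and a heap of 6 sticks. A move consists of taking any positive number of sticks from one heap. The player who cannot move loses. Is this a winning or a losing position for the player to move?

Nim-sum: 6 XOR 6 = 0.
The nim-sum is 0, so this is a P-position: the player to move is in a losing position under optimal play.

Losing position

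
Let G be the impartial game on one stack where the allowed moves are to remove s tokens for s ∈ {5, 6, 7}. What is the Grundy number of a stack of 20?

Build the Grundy sequence with g(k) = mex{g(k−s) : s ∈ {5, 6, 7}, s ≤ k}:
k:     0  1  2  3  4  5  6  7  8  9 10 11 12 13 14 15 16 17 18 19 20
g(k):  0  0  0  0  0  1  1  1  1  1  2  2  0  0  0  0  0  1  1  1  1
So g(20) = 1.

1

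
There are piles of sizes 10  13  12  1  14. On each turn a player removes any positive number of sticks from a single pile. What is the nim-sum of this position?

4

Compute the nim-sum pairwise:
10 XOR 13 = 7
7 XOR 12 = 11
11 XOR 1 = 10
10 XOR 14 = 4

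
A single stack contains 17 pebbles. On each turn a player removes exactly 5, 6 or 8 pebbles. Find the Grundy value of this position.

0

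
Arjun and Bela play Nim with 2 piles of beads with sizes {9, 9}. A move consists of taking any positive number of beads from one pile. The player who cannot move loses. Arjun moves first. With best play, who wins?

Bela wins

In binary:
  1001  (9)
  1001  (9)
  ----
  0000  (0)
The nim-sum is 0, so this is a P-position: the player to move is in a losing position under optimal play; Arjun is about to move from it and so loses — Bela wins.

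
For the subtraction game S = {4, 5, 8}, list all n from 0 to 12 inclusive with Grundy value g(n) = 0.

0, 1, 2, 3, 12

Build the Grundy sequence with g(k) = mex{g(k−s) : s ∈ {4, 5, 8}, s ≤ k}:
k:     0  1  2  3  4  5  6  7  8  9 10 11 12
g(k):  0  0  0  0  1  1  1  1  2  2  2  2  0
The P-positions (g = 0) in 0..12 are 0, 1, 2, 3, 12.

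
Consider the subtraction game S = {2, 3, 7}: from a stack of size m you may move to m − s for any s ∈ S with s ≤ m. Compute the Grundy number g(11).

Grundy values for subtraction set {2, 3, 7}:
g(0) = mex{} = 0
g(1) = mex{} = 0
g(2) = mex{0} = 1
g(3) = mex{0} = 1
g(4) = mex{0,1} = 2
g(5) = mex{1} = 0
g(6) = mex{1,2} = 0
g(7) = mex{0,2} = 1
g(8) = mex{0} = 1
g(9) = mex{0,1} = 2
g(10) = mex{1} = 0
g(11) = mex{1,2} = 0
So g(11) = 0.

0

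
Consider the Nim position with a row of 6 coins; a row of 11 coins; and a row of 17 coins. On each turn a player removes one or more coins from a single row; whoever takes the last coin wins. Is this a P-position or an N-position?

Compute the nim-sum pairwise:
6 XOR 11 = 13
13 XOR 17 = 28
The nim-sum is 28 ≠ 0, so this is an N-position: the player to move can win.

N-position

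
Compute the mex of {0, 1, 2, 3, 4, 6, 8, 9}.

5

The values 0, 1, 2, 3, 4 are all present; 5 is the first non-negative integer missing from the set.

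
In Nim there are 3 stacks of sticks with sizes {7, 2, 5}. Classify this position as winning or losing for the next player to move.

Losing position

Compute the nim-sum pairwise:
7 ^ 2 = 5
5 ^ 5 = 0
The nim-sum is 0, so this is a P-position: the player to move is in a losing position under optimal play.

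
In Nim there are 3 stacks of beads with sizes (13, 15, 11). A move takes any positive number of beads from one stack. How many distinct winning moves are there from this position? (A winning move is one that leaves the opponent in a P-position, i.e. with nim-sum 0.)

3

In binary:
  1101  (13)
  1111  (15)
  1011  (11)
  ----
  1001  (9)
The overall nim-sum is X = 9. A stack of size p has a winning move iff p XOR X < p (reduce it to p XOR X).
  13: 13 XOR 9 = 4 < 13 — winning move (to 4).
  15: 15 XOR 9 = 6 < 15 — winning move (to 6).
  11: 11 XOR 9 = 2 < 11 — winning move (to 2).
That gives 3 winning moves.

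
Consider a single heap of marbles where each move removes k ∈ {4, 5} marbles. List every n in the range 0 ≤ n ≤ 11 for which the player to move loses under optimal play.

0, 1, 2, 3, 9, 10, 11

Grundy values for subtraction set {4, 5}:
g(0) = mex{} = 0
g(1) = mex{} = 0
g(2) = mex{} = 0
g(3) = mex{} = 0
g(4) = mex{0} = 1
g(5) = mex{0} = 1
g(6) = mex{0} = 1
g(7) = mex{0} = 1
g(8) = mex{0,1} = 2
g(9) = mex{1} = 0
g(10) = mex{1} = 0
g(11) = mex{1} = 0
The P-positions (g = 0) in 0..11 are 0, 1, 2, 3, 9, 10, 11.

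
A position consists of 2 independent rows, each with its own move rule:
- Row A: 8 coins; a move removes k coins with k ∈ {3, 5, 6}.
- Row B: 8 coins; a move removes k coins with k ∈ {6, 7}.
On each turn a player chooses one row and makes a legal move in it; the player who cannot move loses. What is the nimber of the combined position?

3

Grundy values for row A (subtraction set {3, 5, 6}):
k:     0  1  2  3  4  5  6  7  8
g(k):  0  0  0  1  1  1  2  2  2
So g(8) = 2.
For row B, compute g(0), g(1), … with moves {6, 7}:
g(0) = mex{} = 0
g(1) = mex{} = 0
g(2) = mex{} = 0
g(3) = mex{} = 0
g(4) = mex{} = 0
g(5) = mex{} = 0
g(6) = mex{0} = 1
g(7) = mex{0} = 1
g(8) = mex{0} = 1
So g(8) = 1.
By the Sprague-Grundy theorem, the Grundy value of a sum of independent games is the XOR of the component values.
Combined value = 2 ⊕ 1 = 3.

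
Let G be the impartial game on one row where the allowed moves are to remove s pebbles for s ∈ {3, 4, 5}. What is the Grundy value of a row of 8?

Grundy values for subtraction set {3, 4, 5}:
k:     0  1  2  3  4  5  6  7  8
g(k):  0  0  0  1  1  1  2  2  0
So g(8) = 0.

0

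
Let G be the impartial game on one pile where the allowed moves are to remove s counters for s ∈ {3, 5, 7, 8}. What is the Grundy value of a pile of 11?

0

Compute g(0), g(1), … for moves {3, 5, 7, 8}:
k:     0  1  2  3  4  5  6  7  8  9 10 11
g(k):  0  0  0  1  1  1  2  2  2  3  3  0
So g(11) = 0.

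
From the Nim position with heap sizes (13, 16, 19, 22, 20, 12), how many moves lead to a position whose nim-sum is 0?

Nim-sum: 13 ^ 16 ^ 19 ^ 22 ^ 20 ^ 12 = 0.
The nim-sum is already 0, so every move leaves a nonzero nim-sum — there are no winning moves.

0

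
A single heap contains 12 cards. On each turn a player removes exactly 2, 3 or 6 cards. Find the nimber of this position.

1

Grundy values for subtraction set {2, 3, 6}:
g(0) = mex{} = 0
g(1) = mex{} = 0
g(2) = mex{0} = 1
g(3) = mex{0} = 1
g(4) = mex{0,1} = 2
g(5) = mex{1} = 0
g(6) = mex{0,1,2} = 3
g(7) = mex{0,2} = 1
g(8) = mex{0,1,3} = 2
g(9) = mex{1,3} = 0
g(10) = mex{1,2} = 0
g(11) = mex{0,2} = 1
g(12) = mex{0,3} = 1
So g(12) = 1.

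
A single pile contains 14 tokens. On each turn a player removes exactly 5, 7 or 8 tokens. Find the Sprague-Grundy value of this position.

0

Grundy values for subtraction set {5, 7, 8}:
k:     0  1  2  3  4  5  6  7  8  9 10 11 12 13 14
g(k):  0  0  0  0  0  1  1  1  1  1  2  2  2  0  0
So g(14) = 0.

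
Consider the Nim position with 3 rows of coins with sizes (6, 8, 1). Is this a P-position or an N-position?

Nim-sum: 6 ⊕ 8 ⊕ 1 = 15.
The nim-sum is 15 ≠ 0, so this is an N-position: the player to move can win.

N-position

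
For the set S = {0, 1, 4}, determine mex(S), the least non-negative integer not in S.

2

The values 0, 1 are all present; 2 is the first non-negative integer missing from the set.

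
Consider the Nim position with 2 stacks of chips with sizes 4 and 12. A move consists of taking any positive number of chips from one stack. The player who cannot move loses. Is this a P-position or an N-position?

Write each in binary and XOR column by column:
  0100  (4)
  1100  (12)
  ----
  1000  (8)
The nim-sum is 8 ≠ 0, so this is an N-position: the player to move can win.

N-position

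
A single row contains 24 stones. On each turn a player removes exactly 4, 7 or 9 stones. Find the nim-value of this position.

2

Grundy values for subtraction set {4, 7, 9}:
k:     0  1  2  3  4  5  6  7  8  9 10 11 12 13 14 15 16 17 18 19 20 21 22 23 24
g(k):  0  0  0  0  1  1  1  1  2  2  2  2  3  0  0  0  0  1  1  1  1  2  2  2  2
So g(24) = 2.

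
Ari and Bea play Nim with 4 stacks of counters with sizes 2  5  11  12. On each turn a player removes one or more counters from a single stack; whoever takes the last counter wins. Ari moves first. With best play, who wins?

Bea wins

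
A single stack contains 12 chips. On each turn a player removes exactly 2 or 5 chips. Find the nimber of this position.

Compute g(0), g(1), … for moves {2, 5}:
k:     0  1  2  3  4  5  6  7  8  9 10 11 12
g(k):  0  0  1  1  0  2  1  0  0  1  1  0  2
So g(12) = 2.

2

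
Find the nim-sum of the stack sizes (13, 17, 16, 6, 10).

0

Nim-sum: 13 XOR 17 XOR 16 XOR 6 XOR 10 = 0.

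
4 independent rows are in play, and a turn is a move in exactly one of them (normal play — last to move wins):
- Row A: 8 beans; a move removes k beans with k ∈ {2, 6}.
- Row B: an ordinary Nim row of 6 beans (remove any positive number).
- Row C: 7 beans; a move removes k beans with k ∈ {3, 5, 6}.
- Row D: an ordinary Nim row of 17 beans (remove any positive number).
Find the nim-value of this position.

21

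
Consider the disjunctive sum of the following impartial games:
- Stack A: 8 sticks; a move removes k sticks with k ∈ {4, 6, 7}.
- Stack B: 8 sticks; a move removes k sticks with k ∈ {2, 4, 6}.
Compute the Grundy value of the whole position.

Grundy values for stack A (subtraction set {4, 6, 7}):
k:     0  1  2  3  4  5  6  7  8
g(k):  0  0  0  0  1  1  1  1  2
So g(8) = 2.
For stack B, compute g(0), g(1), … with moves {2, 4, 6}:
g(0) = mex{} = 0
g(1) = mex{} = 0
g(2) = mex{0} = 1
g(3) = mex{0} = 1
g(4) = mex{0,1} = 2
g(5) = mex{0,1} = 2
g(6) = mex{0,1,2} = 3
g(7) = mex{0,1,2} = 3
g(8) = mex{1,2,3} = 0
So g(8) = 0.
By the Sprague-Grundy theorem, the Grundy value of a sum of independent games is the XOR of the component values.
Combined value = 2 ⊕ 0 = 2.

2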